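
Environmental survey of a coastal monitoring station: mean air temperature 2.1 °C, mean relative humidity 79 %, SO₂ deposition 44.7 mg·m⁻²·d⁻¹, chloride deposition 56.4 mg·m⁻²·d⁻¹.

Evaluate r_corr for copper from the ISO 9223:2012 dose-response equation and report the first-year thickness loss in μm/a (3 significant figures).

r_corr = 1.14 μm/a

copper: T≤10 °C ⇒ hinge +0.126·(2.1−10) = -0.9954
  SO₂ term: 0.0053·44.7^0.26·exp(0.059·79-0.9954) = 0.5563
  Cl⁻ term: 0.01025·56.4^0.27·exp(0.036·79+0.049·2.1) = 0.58
  r_corr = 0.5563 + 0.58 = 1.136 μm/a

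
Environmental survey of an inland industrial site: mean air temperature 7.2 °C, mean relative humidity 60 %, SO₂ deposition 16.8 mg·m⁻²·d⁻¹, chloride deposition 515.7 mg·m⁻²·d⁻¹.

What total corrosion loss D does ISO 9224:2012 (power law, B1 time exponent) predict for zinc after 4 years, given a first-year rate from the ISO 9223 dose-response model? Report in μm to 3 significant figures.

zinc: temperature factor f = +0.038·(-2.8) = -0.1064
  sulphur-dioxide contribution → 0.6341 μm/a
  chloride contribution → 1.834 μm/a
  ⇒ r_corr(zinc) = 2.468 μm/a
Power-law: D(4) = r_corr · 4^0.813
  D(4) = 2.468 × 4^0.813 = 2.468 × 3.087 = 7.617 μm

D(4) = 7.62 μm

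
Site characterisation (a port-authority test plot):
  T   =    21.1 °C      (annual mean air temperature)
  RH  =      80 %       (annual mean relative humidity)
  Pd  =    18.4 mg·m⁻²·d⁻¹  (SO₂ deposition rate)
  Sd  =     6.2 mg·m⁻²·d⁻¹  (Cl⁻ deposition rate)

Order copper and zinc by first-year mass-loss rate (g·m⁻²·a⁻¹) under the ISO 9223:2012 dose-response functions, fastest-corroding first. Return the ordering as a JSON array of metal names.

["copper", "zinc"]

copper: f(T) = -0.080·(T−10) [T>10 °C] = -0.8880
  sulphur-dioxide contribution → 0.5216 μm/a
  chloride contribution → 0.8403 μm/a
  total first-year rate 1.362 μm/a
  mass loss = 1.362 μm/a × 8.96 g/cm³ = 12.2 g·m⁻²·a⁻¹
zinc: temperature factor f = -0.071·(11.1) = -0.7881
  sulphur-dioxide contribution → 0.8376 μm/a
  chloride contribution → 0.5644 μm/a
  total first-year rate 1.402 μm/a
  mass loss = 1.402 μm/a × 7.14 g/cm³ = 10.01 g·m⁻²·a⁻¹
Ordering by g·m⁻²·a⁻¹: copper (12.2) > zinc (10)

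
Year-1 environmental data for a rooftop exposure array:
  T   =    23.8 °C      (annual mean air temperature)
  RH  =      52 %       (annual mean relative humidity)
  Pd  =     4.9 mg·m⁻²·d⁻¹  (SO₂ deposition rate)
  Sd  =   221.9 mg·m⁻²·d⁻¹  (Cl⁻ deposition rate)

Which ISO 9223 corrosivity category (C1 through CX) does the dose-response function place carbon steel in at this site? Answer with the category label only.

carbon steel: temperature factor f = -0.054·(13.8) = -0.7452
  sulphur-dioxide contribution → 5.431 μm/a
  chloride contribution → 41.87 μm/a
  ⇒ r_corr(carbon steel) = 47.3 μm/a
ISO 9223 Table 2 (carbon steel): 25 < 47.3 ≤ 50 μm/a ⇒ C3

C3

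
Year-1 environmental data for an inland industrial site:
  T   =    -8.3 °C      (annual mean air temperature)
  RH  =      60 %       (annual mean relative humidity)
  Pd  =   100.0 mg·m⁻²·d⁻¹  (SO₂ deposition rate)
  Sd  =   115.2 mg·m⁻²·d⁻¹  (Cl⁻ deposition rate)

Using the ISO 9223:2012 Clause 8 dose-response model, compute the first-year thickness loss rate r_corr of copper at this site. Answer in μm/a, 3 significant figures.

r_corr = 0.273 μm/a

copper: T≤10 °C ⇒ hinge +0.126·(-8.3−10) = -2.3058
  sulphur-dioxide contribution → 0.0603 μm/a
  chloride contribution → 0.2132 μm/a
  ⇒ r_corr(copper) = 0.2735 μm/a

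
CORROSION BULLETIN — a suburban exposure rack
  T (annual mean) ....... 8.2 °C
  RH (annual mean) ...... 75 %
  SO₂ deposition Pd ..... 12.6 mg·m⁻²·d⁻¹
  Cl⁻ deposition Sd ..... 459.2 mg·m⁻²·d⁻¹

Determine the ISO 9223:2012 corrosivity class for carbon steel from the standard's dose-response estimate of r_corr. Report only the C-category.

C5

carbon steel: T≤10 °C ⇒ hinge +0.150·(8.2−10) = -0.2700
  sulphur-dioxide contribution → 22.61 μm/a
  chloride contribution → 75.23 μm/a
  total first-year rate 97.84 μm/a
97.8 μm/a falls in (80, 200] for carbon steel → category C5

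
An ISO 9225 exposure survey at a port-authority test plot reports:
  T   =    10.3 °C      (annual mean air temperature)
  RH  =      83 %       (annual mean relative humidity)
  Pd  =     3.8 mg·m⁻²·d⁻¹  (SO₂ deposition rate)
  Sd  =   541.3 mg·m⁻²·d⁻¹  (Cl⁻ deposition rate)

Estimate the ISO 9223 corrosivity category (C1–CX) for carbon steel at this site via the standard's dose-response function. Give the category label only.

C5

carbon steel: T>10 °C ⇒ hinge -0.054·(10.3−10) = -0.0162
  Pd branch = 1.77·Pd^0.52·e^(0.02·RH+f) = 18.34 μm/a
  Cl⁻ term: 0.102·541.3^0.62·exp(0.033·83+0.04·10.3) = 118
  r_corr = 18.34 + 118 = 136.3 μm/a
ISO 9223 Table 2 (carbon steel): 80 < 136 ≤ 200 μm/a ⇒ C5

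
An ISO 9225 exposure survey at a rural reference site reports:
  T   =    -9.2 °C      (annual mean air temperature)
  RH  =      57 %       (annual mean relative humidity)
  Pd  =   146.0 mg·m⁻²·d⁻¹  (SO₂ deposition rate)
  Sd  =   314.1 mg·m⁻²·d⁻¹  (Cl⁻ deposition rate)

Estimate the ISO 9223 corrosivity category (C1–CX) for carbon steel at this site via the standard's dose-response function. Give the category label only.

carbon steel: temperature factor f = +0.150·(-19.2) = -2.8800
  Pd branch = 1.77·Pd^0.52·e^(0.02·RH+f) = 4.147 μm/a
  Sd branch = 0.102·Sd^0.62·e^(0.033·RH+0.04·T) = 16.36 μm/a
  sum: 4.147 + 16.36 → r_corr = 20.51 μm/a
Category bounds: 1.3…25 μm/a bracket r_corr ⇒ C2

C2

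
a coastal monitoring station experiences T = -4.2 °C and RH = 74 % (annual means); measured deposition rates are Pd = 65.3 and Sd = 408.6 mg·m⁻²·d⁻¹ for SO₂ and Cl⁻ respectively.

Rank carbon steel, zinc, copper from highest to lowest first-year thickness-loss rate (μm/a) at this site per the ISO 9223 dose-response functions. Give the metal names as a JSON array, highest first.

carbon steel: T≤10 °C ⇒ hinge +0.150·(-4.2−10) = -2.1300
  SO₂ term: 1.77·65.3^0.52·exp(0.02·74-2.1300) = 8.118
  Sd branch = 0.102·Sd^0.62·e^(0.033·RH+0.04·T) = 41.23 μm/a
  sum: 8.118 + 41.23 → r_corr = 49.35 μm/a
zinc: f(T) = +0.038·(T−10) [T≤10 °C] = -0.5396
  Pd branch = 0.0129·Pd^0.44·e^(0.046·RH+f) = 1.423 μm/a
  Sd branch = 0.0175·Sd^0.57·e^(0.008·RH+0.085·T) = 0.6816 μm/a
  sum: 1.423 + 0.6816 → r_corr = 2.104 μm/a
copper: temperature factor f = +0.126·(-14.2) = -1.7892
  Pd branch = 0.0053·Pd^0.26·e^(0.059·RH+f) = 0.2067 μm/a
  Cl⁻ term: 0.01025·408.6^0.27·exp(0.036·74+0.049·-4.2) = 0.6072
  sum: 0.2067 + 0.6072 → r_corr = 0.8139 μm/a
Ordering by μm/a: carbon steel (49.3) > zinc (2.1) > copper (0.814)

["carbon steel", "zinc", "copper"]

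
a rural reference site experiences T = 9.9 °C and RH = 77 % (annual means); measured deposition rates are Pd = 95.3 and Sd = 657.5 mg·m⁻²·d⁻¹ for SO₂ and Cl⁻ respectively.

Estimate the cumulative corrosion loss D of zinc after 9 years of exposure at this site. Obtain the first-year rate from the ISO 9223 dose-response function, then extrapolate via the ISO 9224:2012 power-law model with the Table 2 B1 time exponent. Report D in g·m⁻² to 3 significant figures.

D(9) = 270 g·m⁻²

zinc: T≤10 °C ⇒ hinge +0.038·(9.9−10) = -0.0038
  Pd branch = 0.0129·Pd^0.44·e^(0.046·RH+f) = 3.296 μm/a
  Cl⁻ term: 0.0175·657.5^0.57·exp(0.008·77+0.085·9.9) = 3.035
  r_corr = 3.296 + 3.035 = 6.332 μm/a
ISO 9224: D(t) = r_corr · t^b with b = 0.813 (zinc, B1)
  D(9) = 6.332 × 9^0.813 = 6.332 × 5.968 = 37.78 μm
  Mass loss = 37.78 μm × 7.14 g/cm³ = 269.8 g·m⁻²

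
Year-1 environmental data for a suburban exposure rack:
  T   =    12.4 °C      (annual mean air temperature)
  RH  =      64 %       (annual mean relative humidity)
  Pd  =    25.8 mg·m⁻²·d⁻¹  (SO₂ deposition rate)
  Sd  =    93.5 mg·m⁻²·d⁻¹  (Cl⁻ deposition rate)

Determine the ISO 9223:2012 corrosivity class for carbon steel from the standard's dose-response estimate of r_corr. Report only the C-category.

carbon steel: temperature factor f = -0.054·(2.4) = -0.1296
  sulphur-dioxide contribution → 30.31 μm/a
  chloride contribution → 23.08 μm/a
  ⇒ r_corr(carbon steel) = 53.39 μm/a
53.4 μm/a falls in (50, 80] for carbon steel → category C4

C4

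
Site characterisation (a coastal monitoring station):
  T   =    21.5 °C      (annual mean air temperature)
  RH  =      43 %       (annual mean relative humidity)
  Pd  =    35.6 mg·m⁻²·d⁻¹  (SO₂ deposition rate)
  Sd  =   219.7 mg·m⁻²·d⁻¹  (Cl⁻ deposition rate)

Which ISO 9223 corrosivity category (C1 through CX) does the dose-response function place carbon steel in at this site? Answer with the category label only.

carbon steel: temperature factor f = -0.054·(11.5) = -0.6210
  Pd branch = 1.77·Pd^0.52·e^(0.02·RH+f) = 14.41 μm/a
  Cl⁻ term: 0.102·219.7^0.62·exp(0.033·43+0.04·21.5) = 28.2
  r_corr = 14.41 + 28.2 = 42.61 μm/a
42.6 μm/a falls in (25, 50] for carbon steel → category C3

C3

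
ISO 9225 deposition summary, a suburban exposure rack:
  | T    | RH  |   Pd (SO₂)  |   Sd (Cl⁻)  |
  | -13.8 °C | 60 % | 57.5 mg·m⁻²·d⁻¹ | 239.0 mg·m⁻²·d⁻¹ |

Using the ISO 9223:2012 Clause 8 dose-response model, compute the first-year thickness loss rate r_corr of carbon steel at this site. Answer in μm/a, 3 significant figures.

carbon steel: T≤10 °C ⇒ hinge +0.150·(-13.8−10) = -3.5700
  SO₂ term: 1.77·57.5^0.52·exp(0.02·60-3.5700) = 1.361
  Cl⁻ term: 0.102·239.0^0.62·exp(0.033·60+0.04·-13.8) = 12.69
  r_corr = 1.361 + 12.69 = 14.05 μm/a

r_corr = 14.0 μm/a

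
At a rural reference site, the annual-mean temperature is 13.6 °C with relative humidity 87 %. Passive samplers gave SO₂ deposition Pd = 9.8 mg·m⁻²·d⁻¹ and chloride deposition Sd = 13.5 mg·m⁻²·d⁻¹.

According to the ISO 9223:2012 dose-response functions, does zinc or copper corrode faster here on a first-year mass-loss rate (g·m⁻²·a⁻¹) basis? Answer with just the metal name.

zinc: temperature factor f = -0.071·(3.6) = -0.2556
  SO₂ term: 0.0129·9.8^0.44·exp(0.046·87-0.2556) = 1.492
  Cl⁻ term: 0.0175·13.5^0.57·exp(0.008·87+0.085·13.6) = 0.4916
  r_corr = 1.492 + 0.4916 = 1.984 μm/a
  mass loss = 1.984 μm/a × 7.14 g/cm³ = 14.16 g·m⁻²·a⁻¹
copper: f(T) = -0.080·(T−10) [T>10 °C] = -0.2880
  SO₂ term: 0.0053·9.8^0.26·exp(0.059·87-0.2880) = 1.219
  Sd branch = 0.01025·Sd^0.27·e^(0.036·RH+0.049·T) = 0.9237 μm/a
  sum: 1.219 + 0.9237 → r_corr = 2.143 μm/a
  mass loss = 2.143 μm/a × 8.96 g/cm³ = 19.2 g·m⁻²·a⁻¹
Ordering by g·m⁻²·a⁻¹: copper (19.2) > zinc (14.2)

copper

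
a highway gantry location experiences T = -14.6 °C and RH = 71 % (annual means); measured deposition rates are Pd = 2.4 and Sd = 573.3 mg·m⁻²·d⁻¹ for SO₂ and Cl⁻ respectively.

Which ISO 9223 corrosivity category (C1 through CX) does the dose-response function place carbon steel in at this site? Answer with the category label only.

C3

carbon steel: temperature factor f = +0.150·(-24.6) = -3.6900
  SO₂ term: 1.77·2.4^0.52·exp(0.02·71-3.6900) = 0.2883
  Cl⁻ term: 0.102·573.3^0.62·exp(0.033·71+0.04·-14.6) = 30.39
  r_corr = 0.2883 + 30.39 = 30.68 μm/a
ISO 9223 Table 2 (carbon steel): 25 < 30.7 ≤ 50 μm/a ⇒ C3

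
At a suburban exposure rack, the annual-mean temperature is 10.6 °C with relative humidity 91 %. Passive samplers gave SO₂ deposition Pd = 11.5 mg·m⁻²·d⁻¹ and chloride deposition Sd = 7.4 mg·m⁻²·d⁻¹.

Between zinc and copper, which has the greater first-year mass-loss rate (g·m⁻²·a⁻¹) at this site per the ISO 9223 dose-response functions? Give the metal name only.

zinc: f(T) = -0.071·(T−10) [T>10 °C] = -0.0426
  SO₂ term: 0.0129·11.5^0.44·exp(0.046·91-0.0426) = 2.381
  Sd branch = 0.0175·Sd^0.57·e^(0.008·RH+0.085·T) = 0.2792 μm/a
  r_corr = 2.381 + 0.2792 = 2.66 μm/a
  mass loss = 2.66 μm/a × 7.14 g/cm³ = 18.99 g·m⁻²·a⁻¹
copper: temperature factor f = -0.080·(0.6) = -0.0480
  Pd branch = 0.0053·Pd^0.26·e^(0.059·RH+f) = 2.046 μm/a
  Cl⁻ term: 0.01025·7.4^0.27·exp(0.036·91+0.049·10.6) = 0.783
  sum: 2.046 + 0.783 → r_corr = 2.829 μm/a
  mass loss = 2.829 μm/a × 8.96 g/cm³ = 25.35 g·m⁻²·a⁻¹
Ordering by g·m⁻²·a⁻¹: copper (25.3) > zinc (19)

copper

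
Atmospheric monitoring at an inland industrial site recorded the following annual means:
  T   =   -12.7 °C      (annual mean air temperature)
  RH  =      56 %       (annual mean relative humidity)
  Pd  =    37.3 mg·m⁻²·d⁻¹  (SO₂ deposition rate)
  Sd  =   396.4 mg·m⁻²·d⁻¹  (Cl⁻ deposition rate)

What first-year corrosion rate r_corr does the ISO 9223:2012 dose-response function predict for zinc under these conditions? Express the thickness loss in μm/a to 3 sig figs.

r_corr = 0.633 μm/a

zinc: f(T) = +0.038·(T−10) [T≤10 °C] = -0.8626
  Pd branch = 0.0129·Pd^0.44·e^(0.046·RH+f) = 0.3518 μm/a
  Cl⁻ term: 0.0175·396.4^0.57·exp(0.008·56+0.085·-12.7) = 0.2817
  sum: 0.3518 + 0.2817 → r_corr = 0.6334 μm/a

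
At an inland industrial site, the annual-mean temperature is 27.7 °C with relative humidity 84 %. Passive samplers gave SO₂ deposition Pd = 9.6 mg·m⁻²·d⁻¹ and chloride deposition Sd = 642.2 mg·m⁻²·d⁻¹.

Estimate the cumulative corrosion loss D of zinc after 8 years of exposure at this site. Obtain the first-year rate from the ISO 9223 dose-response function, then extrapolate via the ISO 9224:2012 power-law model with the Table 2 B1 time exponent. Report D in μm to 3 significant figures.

zinc: T>10 °C ⇒ hinge -0.071·(27.7−10) = -1.2567
  SO₂ term: 0.0129·9.6^0.44·exp(0.046·84-1.2567) = 0.4733
  Cl⁻ term: 0.0175·642.2^0.57·exp(0.008·84+0.085·27.7) = 14.38
  r_corr = 0.4733 + 14.38 = 14.85 μm/a
ISO 9224: D(t) = r_corr · t^b with b = 0.813 (zinc, B1)
  D(8) = 14.85 × 8^0.813 = 14.85 × 5.423 = 80.55 μm

D(8) = 80.6 μm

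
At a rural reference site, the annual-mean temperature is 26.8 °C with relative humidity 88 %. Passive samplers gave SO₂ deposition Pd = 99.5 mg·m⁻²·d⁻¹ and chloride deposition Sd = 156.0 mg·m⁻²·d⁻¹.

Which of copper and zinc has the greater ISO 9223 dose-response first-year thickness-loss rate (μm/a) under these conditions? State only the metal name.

zinc

copper: temperature factor f = -0.080·(16.8) = -1.3440
  SO₂ term: 0.0053·99.5^0.26·exp(0.059·88-1.3440) = 0.822
  Cl⁻ term: 0.01025·156.0^0.27·exp(0.036·88+0.049·26.8) = 3.54
  sum: 0.822 + 3.54 → r_corr = 4.362 μm/a
zinc: f(T) = -0.071·(T−10) [T>10 °C] = -1.1928
  SO₂ term: 0.0129·99.5^0.44·exp(0.046·88-1.1928) = 1.697
  Sd branch = 0.0175·Sd^0.57·e^(0.008·RH+0.085·T) = 6.14 μm/a
  r_corr = 1.697 + 6.14 = 7.837 μm/a
Ordering by μm/a: zinc (7.84) > copper (4.36)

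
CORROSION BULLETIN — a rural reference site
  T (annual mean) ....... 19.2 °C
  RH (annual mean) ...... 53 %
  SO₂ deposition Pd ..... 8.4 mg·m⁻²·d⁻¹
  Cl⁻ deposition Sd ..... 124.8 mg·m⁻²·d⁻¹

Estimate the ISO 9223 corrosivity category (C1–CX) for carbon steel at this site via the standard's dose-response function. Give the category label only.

C3

carbon steel: T>10 °C ⇒ hinge -0.054·(19.2−10) = -0.4968
  sulphur-dioxide contribution → 9.401 μm/a
  chloride contribution → 25.2 μm/a
  total first-year rate 34.6 μm/a
Category bounds: 25…50 μm/a bracket r_corr ⇒ C3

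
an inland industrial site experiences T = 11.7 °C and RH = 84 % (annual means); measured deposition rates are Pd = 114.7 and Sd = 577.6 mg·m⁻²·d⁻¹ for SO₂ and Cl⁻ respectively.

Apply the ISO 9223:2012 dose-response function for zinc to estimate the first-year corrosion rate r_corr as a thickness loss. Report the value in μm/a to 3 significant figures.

r_corr = 7.86 μm/a

zinc: T>10 °C ⇒ hinge -0.071·(11.7−10) = -0.1207
  Pd branch = 0.0129·Pd^0.44·e^(0.046·RH+f) = 4.39 μm/a
  Cl⁻ term: 0.0175·577.6^0.57·exp(0.008·84+0.085·11.7) = 3.475
  sum: 4.39 + 3.475 → r_corr = 7.865 μm/a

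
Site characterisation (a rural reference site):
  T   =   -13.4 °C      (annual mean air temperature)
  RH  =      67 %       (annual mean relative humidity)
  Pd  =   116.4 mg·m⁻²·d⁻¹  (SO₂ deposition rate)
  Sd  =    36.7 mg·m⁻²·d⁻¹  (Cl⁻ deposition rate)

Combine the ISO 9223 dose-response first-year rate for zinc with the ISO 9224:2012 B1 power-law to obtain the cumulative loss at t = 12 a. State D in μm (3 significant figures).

zinc: T≤10 °C ⇒ hinge +0.038·(-13.4−10) = -0.8892
  Pd branch = 0.0129·Pd^0.44·e^(0.046·RH+f) = 0.9374 μm/a
  Cl⁻ term: 0.0175·36.7^0.57·exp(0.008·67+0.085·-13.4) = 0.07465
  sum: 0.9374 + 0.07465 → r_corr = 1.012 μm/a
Long-term exponent b (ISO 9224 Table 2, B1) = 0.813
  D(12) = 1.012 × 12^0.813 = 1.012 × 7.54 = 7.631 μm

D(12) = 7.63 μm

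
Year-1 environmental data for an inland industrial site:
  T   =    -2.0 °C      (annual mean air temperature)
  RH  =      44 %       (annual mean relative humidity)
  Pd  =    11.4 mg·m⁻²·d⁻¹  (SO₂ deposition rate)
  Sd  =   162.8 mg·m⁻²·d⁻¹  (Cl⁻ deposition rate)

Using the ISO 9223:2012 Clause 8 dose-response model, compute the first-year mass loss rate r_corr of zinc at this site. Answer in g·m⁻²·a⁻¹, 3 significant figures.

r_corr = 4.02 g·m⁻²·a⁻¹

zinc: T≤10 °C ⇒ hinge +0.038·(-2.0−10) = -0.4560
  SO₂ term: 0.0129·11.4^0.44·exp(0.046·44-0.4560) = 0.1806
  Cl⁻ term: 0.0175·162.8^0.57·exp(0.008·44+0.085·-2.0) = 0.3826
  sum: 0.1806 + 0.3826 → r_corr = 0.5631 μm/a
Convert to mass loss: 0.5631 μm/a × 7.14 g/cm³ = 4.021 g·m⁻²·a⁻¹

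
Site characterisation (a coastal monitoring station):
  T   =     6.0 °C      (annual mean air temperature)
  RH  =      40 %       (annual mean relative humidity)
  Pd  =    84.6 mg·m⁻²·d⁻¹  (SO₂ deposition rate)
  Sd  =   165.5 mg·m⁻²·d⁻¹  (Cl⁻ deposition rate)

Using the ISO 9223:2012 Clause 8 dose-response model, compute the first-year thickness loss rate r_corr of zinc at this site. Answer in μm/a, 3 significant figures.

zinc: T≤10 °C ⇒ hinge +0.038·(6.0−10) = -0.1520
  Pd branch = 0.0129·Pd^0.44·e^(0.046·RH+f) = 0.4917 μm/a
  Cl⁻ term: 0.0175·165.5^0.57·exp(0.008·40+0.085·6.0) = 0.7383
  r_corr = 0.4917 + 0.7383 = 1.23 μm/a

r_corr = 1.23 μm/a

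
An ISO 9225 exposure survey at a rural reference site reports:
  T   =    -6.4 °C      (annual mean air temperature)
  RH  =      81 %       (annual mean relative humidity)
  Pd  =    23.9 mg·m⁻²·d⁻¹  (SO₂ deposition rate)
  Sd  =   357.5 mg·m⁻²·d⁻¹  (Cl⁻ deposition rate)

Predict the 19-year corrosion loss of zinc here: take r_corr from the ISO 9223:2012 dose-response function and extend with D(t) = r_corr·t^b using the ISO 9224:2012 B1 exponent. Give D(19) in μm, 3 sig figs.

D(19) = 18.8 μm

zinc: temperature factor f = +0.038·(-16.4) = -0.6232
  sulphur-dioxide contribution → 1.16 μm/a
  chloride contribution → 0.5541 μm/a
  total first-year rate 1.714 μm/a
Long-term exponent b (ISO 9224 Table 2, B1) = 0.813
  D(19) = 1.714 × 19^0.813 = 1.714 × 10.96 = 18.78 μm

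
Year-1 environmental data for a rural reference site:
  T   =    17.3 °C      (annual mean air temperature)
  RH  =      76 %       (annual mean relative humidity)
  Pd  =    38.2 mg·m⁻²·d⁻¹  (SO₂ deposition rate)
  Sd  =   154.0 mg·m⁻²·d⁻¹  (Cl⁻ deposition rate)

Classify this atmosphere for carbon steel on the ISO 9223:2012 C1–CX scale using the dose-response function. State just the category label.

C5

carbon steel: f(T) = -0.054·(T−10) [T>10 °C] = -0.3942
  sulphur-dioxide contribution → 36.27 μm/a
  chloride contribution → 56.83 μm/a
  total first-year rate 93.11 μm/a
93.1 μm/a falls in (80, 200] for carbon steel → category C5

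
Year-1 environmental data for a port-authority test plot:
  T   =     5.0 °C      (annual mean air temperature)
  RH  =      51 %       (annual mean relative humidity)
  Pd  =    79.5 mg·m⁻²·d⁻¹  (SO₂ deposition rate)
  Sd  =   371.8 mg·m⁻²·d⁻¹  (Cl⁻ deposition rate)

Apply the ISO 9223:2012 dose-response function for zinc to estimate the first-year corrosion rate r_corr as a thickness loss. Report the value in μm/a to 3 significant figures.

zinc: temperature factor f = +0.038·(-5.0) = -0.1900
  SO₂ term: 0.0129·79.5^0.44·exp(0.046·51-0.1900) = 0.764
  Cl⁻ term: 0.0175·371.8^0.57·exp(0.008·51+0.085·5.0) = 1.175
  r_corr = 0.764 + 1.175 = 1.939 μm/a

r_corr = 1.94 μm/a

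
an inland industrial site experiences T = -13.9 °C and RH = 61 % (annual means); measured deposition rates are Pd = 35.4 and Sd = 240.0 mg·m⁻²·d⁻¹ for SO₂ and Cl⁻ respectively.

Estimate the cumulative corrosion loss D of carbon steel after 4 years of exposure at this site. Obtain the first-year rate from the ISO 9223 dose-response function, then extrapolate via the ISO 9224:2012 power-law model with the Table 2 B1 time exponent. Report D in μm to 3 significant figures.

carbon steel: temperature factor f = +0.150·(-23.9) = -3.5850
  Pd branch = 1.77·Pd^0.52·e^(0.02·RH+f) = 1.063 μm/a
  Cl⁻ term: 0.102·240.0^0.62·exp(0.033·61+0.04·-13.9) = 13.09
  r_corr = 1.063 + 13.09 = 14.16 μm/a
ISO 9224: D(t) = r_corr · t^b with b = 0.523 (carbon steel, B1)
  D(4) = 14.16 × 4^0.523 = 14.16 × 2.065 = 29.23 μm

D(4) = 29.2 μm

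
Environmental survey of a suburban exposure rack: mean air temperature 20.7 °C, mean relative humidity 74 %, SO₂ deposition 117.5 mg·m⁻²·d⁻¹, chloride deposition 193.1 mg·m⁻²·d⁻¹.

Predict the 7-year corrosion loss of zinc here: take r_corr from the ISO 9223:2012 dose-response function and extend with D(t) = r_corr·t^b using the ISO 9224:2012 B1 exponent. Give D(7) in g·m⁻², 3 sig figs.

D(7) = 180 g·m⁻²

zinc: f(T) = -0.071·(T−10) [T>10 °C] = -0.7597
  sulphur-dioxide contribution → 1.478 μm/a
  chloride contribution → 3.691 μm/a
  total first-year rate 5.17 μm/a
Power-law: D(7) = r_corr · 7^0.813
  D(7) = 5.17 × 7^0.813 = 5.17 × 4.865 = 25.15 μm
  Mass loss = 25.15 μm × 7.14 g/cm³ = 179.6 g·m⁻²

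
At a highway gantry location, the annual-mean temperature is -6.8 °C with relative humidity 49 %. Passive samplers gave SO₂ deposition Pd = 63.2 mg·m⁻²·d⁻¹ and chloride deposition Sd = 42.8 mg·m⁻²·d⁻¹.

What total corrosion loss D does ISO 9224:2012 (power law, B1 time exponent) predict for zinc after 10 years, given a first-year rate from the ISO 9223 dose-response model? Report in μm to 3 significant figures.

D(10) = 3.42 μm

zinc: T≤10 °C ⇒ hinge +0.038·(-6.8−10) = -0.6384
  SO₂ term: 0.0129·63.2^0.44·exp(0.046·49-0.6384) = 0.4023
  Cl⁻ term: 0.0175·42.8^0.57·exp(0.008·49+0.085·-6.8) = 0.1236
  sum: 0.4023 + 0.1236 → r_corr = 0.5259 μm/a
Long-term exponent b (ISO 9224 Table 2, B1) = 0.813
  D(10) = 0.5259 × 10^0.813 = 0.5259 × 6.501 = 3.419 μm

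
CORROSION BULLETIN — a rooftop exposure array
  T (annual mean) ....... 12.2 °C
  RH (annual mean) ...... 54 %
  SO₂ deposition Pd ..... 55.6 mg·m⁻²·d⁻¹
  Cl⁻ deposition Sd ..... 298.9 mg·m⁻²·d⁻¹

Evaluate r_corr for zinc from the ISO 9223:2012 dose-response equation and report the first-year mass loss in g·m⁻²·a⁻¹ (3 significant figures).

r_corr = 19.5 g·m⁻²·a⁻¹

zinc: temperature factor f = -0.071·(2.2) = -0.1562
  sulphur-dioxide contribution → 0.7751 μm/a
  chloride contribution → 1.959 μm/a
  ⇒ r_corr(zinc) = 2.734 μm/a
Convert to mass loss: 2.734 μm/a × 7.14 g/cm³ = 19.52 g·m⁻²·a⁻¹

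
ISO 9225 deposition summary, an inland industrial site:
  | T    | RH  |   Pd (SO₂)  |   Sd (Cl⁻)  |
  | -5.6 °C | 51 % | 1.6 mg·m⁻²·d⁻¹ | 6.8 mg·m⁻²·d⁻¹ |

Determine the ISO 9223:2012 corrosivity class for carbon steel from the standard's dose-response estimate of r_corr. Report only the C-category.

C2

carbon steel: temperature factor f = +0.150·(-15.6) = -2.3400
  Pd branch = 1.77·Pd^0.52·e^(0.02·RH+f) = 0.6037 μm/a
  Cl⁻ term: 0.102·6.8^0.62·exp(0.033·51+0.04·-5.6) = 1.44
  r_corr = 0.6037 + 1.44 = 2.044 μm/a
Category bounds: 1.3…25 μm/a bracket r_corr ⇒ C2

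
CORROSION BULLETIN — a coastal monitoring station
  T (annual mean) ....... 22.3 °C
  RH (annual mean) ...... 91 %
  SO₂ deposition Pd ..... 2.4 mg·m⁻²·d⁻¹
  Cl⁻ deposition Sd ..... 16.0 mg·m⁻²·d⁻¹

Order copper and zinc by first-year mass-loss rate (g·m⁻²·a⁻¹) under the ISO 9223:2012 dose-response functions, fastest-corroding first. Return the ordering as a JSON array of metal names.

copper: T>10 °C ⇒ hinge -0.080·(22.3−10) = -0.9840
  sulphur-dioxide contribution → 0.534 μm/a
  chloride contribution → 1.711 μm/a
  ⇒ r_corr(copper) = 2.245 μm/a
  mass loss = 2.245 μm/a × 8.96 g/cm³ = 20.11 g·m⁻²·a⁻¹
zinc: temperature factor f = -0.071·(12.3) = -0.8733
  sulphur-dioxide contribution → 0.5207 μm/a
  chloride contribution → 1.172 μm/a
  total first-year rate 1.692 μm/a
  mass loss = 1.692 μm/a × 7.14 g/cm³ = 12.08 g·m⁻²·a⁻¹
Ordering by g·m⁻²·a⁻¹: copper (20.1) > zinc (12.1)

["copper", "zinc"]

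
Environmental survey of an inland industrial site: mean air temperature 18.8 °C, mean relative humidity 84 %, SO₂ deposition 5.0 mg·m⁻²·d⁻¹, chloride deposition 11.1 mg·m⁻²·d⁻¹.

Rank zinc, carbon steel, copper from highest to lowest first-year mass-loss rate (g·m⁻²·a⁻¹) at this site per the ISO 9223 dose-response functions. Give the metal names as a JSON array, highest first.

["carbon steel", "copper", "zinc"]

zinc: T>10 °C ⇒ hinge -0.071·(18.8−10) = -0.6248
  Pd branch = 0.0129·Pd^0.44·e^(0.046·RH+f) = 0.6682 μm/a
  Cl⁻ term: 0.0175·11.1^0.57·exp(0.008·84+0.085·18.8) = 0.6679
  r_corr = 0.6682 + 0.6679 = 1.336 μm/a
  mass loss = 1.336 μm/a × 7.14 g/cm³ = 9.54 g·m⁻²·a⁻¹
carbon steel: temperature factor f = -0.054·(8.8) = -0.4752
  SO₂ term: 1.77·5.0^0.52·exp(0.02·84-0.4752) = 13.64
  Sd branch = 0.102·Sd^0.62·e^(0.033·RH+0.04·T) = 15.39 μm/a
  r_corr = 13.64 + 15.39 = 29.02 μm/a
  mass loss = 29.02 μm/a × 7.85 g/cm³ = 227.8 g·m⁻²·a⁻¹
copper: T>10 °C ⇒ hinge -0.080·(18.8−10) = -0.7040
  Pd branch = 0.0053·Pd^0.26·e^(0.059·RH+f) = 0.5658 μm/a
  Cl⁻ term: 0.01025·11.1^0.27·exp(0.036·84+0.049·18.8) = 1.015
  sum: 0.5658 + 1.015 → r_corr = 1.58 μm/a
  mass loss = 1.58 μm/a × 8.96 g/cm³ = 14.16 g·m⁻²·a⁻¹
Ordering by g·m⁻²·a⁻¹: carbon steel (228) > copper (14.2) > zinc (9.54)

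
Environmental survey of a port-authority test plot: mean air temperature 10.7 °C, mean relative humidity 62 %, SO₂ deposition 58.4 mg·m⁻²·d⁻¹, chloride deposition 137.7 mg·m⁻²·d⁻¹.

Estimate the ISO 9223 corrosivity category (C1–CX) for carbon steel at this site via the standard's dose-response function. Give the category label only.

C4

carbon steel: f(T) = -0.054·(T−10) [T>10 °C] = -0.0378
  Pd branch = 1.77·Pd^0.52·e^(0.02·RH+f) = 48.82 μm/a
  Cl⁻ term: 0.102·137.7^0.62·exp(0.033·62+0.04·10.7) = 25.66
  sum: 48.82 + 25.66 → r_corr = 74.48 μm/a
Category bounds: 50…80 μm/a bracket r_corr ⇒ C4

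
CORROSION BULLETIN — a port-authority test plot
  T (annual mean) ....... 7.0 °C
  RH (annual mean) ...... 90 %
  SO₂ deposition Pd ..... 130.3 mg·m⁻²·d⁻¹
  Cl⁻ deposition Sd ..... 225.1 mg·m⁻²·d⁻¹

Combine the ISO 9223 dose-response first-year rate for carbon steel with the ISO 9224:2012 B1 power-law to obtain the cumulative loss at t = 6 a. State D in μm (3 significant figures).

D(6) = 412 μm

carbon steel: temperature factor f = +0.150·(-3.0) = -0.4500
  sulphur-dioxide contribution → 85.91 μm/a
  chloride contribution → 75.6 μm/a
  total first-year rate 161.5 μm/a
ISO 9224: D(t) = r_corr · t^b with b = 0.523 (carbon steel, B1)
  D(6) = 161.5 × 6^0.523 = 161.5 × 2.553 = 412.3 μm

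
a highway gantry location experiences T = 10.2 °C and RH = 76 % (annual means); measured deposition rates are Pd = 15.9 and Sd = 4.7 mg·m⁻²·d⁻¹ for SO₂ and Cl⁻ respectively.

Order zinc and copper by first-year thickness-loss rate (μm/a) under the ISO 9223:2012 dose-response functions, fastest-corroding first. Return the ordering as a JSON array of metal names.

["zinc", "copper"]

zinc: T>10 °C ⇒ hinge -0.071·(10.2−10) = -0.0142
  Pd branch = 0.0129·Pd^0.44·e^(0.046·RH+f) = 1.417 μm/a
  Sd branch = 0.0175·Sd^0.57·e^(0.008·RH+0.085·T) = 0.1848 μm/a
  sum: 1.417 + 0.1848 → r_corr = 1.602 μm/a
copper: T>10 °C ⇒ hinge -0.080·(10.2−10) = -0.0160
  Pd branch = 0.0053·Pd^0.26·e^(0.059·RH+f) = 0.9486 μm/a
  Cl⁻ term: 0.01025·4.7^0.27·exp(0.036·76+0.049·10.2) = 0.3958
  r_corr = 0.9486 + 0.3958 = 1.344 μm/a
Ordering by μm/a: zinc (1.6) > copper (1.34)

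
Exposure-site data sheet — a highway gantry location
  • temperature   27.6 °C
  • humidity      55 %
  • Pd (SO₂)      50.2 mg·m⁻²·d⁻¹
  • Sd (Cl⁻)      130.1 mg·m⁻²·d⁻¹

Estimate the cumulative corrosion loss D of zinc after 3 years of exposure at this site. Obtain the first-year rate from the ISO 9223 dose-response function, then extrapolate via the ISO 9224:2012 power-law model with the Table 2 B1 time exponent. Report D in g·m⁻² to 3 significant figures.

zinc: f(T) = -0.071·(T−10) [T>10 °C] = -1.2496
  Pd branch = 0.0129·Pd^0.44·e^(0.046·RH+f) = 0.26 μm/a
  Sd branch = 0.0175·Sd^0.57·e^(0.008·RH+0.085·T) = 4.551 μm/a
  r_corr = 0.26 + 4.551 = 4.811 μm/a
Power-law: D(3) = r_corr · 3^0.813
  D(3) = 4.811 × 3^0.813 = 4.811 × 2.443 = 11.75 μm
  Mass loss = 11.75 μm × 7.14 g/cm³ = 83.92 g·m⁻²

D(3) = 83.9 g·m⁻²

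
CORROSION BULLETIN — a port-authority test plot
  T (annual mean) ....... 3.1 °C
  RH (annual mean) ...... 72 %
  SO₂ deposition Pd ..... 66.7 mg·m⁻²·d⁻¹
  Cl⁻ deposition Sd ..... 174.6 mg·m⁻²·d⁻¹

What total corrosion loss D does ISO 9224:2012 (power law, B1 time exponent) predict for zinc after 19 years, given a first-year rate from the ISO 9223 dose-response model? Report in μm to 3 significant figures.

zinc: f(T) = +0.038·(T−10) [T≤10 °C] = -0.2622
  SO₂ term: 0.0129·66.7^0.44·exp(0.046·72-0.2622) = 1.729
  Sd branch = 0.0175·Sd^0.57·e^(0.008·RH+0.085·T) = 0.7684 μm/a
  r_corr = 1.729 + 0.7684 = 2.497 μm/a
ISO 9224: D(t) = r_corr · t^b with b = 0.813 (zinc, B1)
  D(19) = 2.497 × 19^0.813 = 2.497 × 10.96 = 27.36 μm

D(19) = 27.4 μm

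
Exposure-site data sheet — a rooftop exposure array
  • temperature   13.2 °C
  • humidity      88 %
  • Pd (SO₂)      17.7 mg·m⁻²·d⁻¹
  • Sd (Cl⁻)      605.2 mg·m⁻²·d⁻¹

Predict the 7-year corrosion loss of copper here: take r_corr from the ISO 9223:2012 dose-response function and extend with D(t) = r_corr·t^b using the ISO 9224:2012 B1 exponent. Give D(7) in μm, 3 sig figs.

D(7) = 15.3 μm

copper: temperature factor f = -0.080·(3.2) = -0.2560
  SO₂ term: 0.0053·17.7^0.26·exp(0.059·88-0.2560) = 1.557
  Cl⁻ term: 0.01025·605.2^0.27·exp(0.036·88+0.049·13.2) = 2.622
  sum: 1.557 + 2.622 → r_corr = 4.179 μm/a
ISO 9224: D(t) = r_corr · t^b with b = 0.667 (copper, B1)
  D(7) = 4.179 × 7^0.667 = 4.179 × 3.662 = 15.3 μm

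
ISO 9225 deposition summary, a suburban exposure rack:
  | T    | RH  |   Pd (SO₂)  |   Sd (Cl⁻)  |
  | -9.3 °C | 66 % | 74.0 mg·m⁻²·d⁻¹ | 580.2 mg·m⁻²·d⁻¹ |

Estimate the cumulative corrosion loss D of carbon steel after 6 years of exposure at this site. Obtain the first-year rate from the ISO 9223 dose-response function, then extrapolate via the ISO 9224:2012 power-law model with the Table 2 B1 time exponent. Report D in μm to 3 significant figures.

D(6) = 90.7 μm

carbon steel: temperature factor f = +0.150·(-19.3) = -2.8950
  sulphur-dioxide contribution → 3.435 μm/a
  chloride contribution → 32.09 μm/a
  ⇒ r_corr(carbon steel) = 35.52 μm/a
Power-law: D(6) = r_corr · 6^0.523
  D(6) = 35.52 × 6^0.523 = 35.52 × 2.553 = 90.68 μm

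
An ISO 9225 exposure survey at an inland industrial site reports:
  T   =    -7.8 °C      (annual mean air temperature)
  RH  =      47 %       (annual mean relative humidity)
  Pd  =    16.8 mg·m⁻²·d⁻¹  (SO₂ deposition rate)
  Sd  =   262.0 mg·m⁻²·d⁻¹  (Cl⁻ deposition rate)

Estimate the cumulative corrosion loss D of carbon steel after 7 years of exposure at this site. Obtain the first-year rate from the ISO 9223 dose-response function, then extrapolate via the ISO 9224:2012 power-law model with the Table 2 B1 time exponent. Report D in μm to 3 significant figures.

D(7) = 34.5 μm

carbon steel: f(T) = +0.150·(T−10) [T≤10 °C] = -2.6700
  sulphur-dioxide contribution → 1.361 μm/a
  chloride contribution → 11.12 μm/a
  ⇒ r_corr(carbon steel) = 12.48 μm/a
ISO 9224: D(t) = r_corr · t^b with b = 0.523 (carbon steel, B1)
  D(7) = 12.48 × 7^0.523 = 12.48 × 2.767 = 34.53 μm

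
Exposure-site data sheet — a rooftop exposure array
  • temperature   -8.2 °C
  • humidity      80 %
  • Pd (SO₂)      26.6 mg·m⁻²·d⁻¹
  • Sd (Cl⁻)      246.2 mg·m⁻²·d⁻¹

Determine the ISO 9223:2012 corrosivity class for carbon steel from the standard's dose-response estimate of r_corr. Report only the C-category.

carbon steel: temperature factor f = +0.150·(-18.2) = -2.7300
  SO₂ term: 1.77·26.6^0.52·exp(0.02·80-2.7300) = 3.149
  Sd branch = 0.102·Sd^0.62·e^(0.033·RH+0.04·T) = 31.28 μm/a
  sum: 3.149 + 31.28 → r_corr = 34.43 μm/a
Category bounds: 25…50 μm/a bracket r_corr ⇒ C3

C3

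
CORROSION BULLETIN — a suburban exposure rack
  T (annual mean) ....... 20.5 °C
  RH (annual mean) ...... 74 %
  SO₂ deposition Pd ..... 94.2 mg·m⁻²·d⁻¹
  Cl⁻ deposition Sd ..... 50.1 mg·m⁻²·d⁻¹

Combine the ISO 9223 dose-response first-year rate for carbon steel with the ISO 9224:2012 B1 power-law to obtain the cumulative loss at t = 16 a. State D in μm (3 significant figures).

carbon steel: f(T) = -0.054·(T−10) [T>10 °C] = -0.5670
  sulphur-dioxide contribution → 46.88 μm/a
  chloride contribution → 30.14 μm/a
  ⇒ r_corr(carbon steel) = 77.02 μm/a
ISO 9224: D(t) = r_corr · t^b with b = 0.523 (carbon steel, B1)
  D(16) = 77.02 × 16^0.523 = 77.02 × 4.263 = 328.4 μm

D(16) = 328 μm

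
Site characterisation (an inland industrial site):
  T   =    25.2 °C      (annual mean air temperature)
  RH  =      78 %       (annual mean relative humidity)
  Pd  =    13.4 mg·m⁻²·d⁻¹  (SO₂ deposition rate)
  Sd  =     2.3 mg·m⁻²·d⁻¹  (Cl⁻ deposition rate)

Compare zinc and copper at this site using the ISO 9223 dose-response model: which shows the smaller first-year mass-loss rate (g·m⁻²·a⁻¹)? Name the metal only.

zinc: T>10 °C ⇒ hinge -0.071·(25.2−10) = -1.0792
  sulphur-dioxide contribution → 0.4967 μm/a
  chloride contribution → 0.4472 μm/a
  total first-year rate 0.9439 μm/a
  mass loss = 0.9439 μm/a × 7.14 g/cm³ = 6.739 g·m⁻²·a⁻¹
copper: f(T) = -0.080·(T−10) [T>10 °C] = -1.2160
  sulphur-dioxide contribution → 0.3075 μm/a
  chloride contribution → 0.7314 μm/a
  total first-year rate 1.039 μm/a
  mass loss = 1.039 μm/a × 8.96 g/cm³ = 9.309 g·m⁻²·a⁻¹
Ordering by g·m⁻²·a⁻¹: copper (9.31) > zinc (6.74)

zinc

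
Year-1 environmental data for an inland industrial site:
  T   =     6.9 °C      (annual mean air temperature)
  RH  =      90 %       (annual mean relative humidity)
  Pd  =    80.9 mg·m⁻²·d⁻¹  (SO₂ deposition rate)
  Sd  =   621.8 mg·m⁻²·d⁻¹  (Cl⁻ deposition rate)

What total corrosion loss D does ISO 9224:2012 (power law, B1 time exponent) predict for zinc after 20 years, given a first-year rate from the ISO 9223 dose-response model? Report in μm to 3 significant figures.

D(20) = 85.7 μm

zinc: T≤10 °C ⇒ hinge +0.038·(6.9−10) = -0.1178
  Pd branch = 0.0129·Pd^0.44·e^(0.046·RH+f) = 4.976 μm/a
  Cl⁻ term: 0.0175·621.8^0.57·exp(0.008·90+0.085·6.9) = 2.528
  sum: 4.976 + 2.528 → r_corr = 7.505 μm/a
Power-law: D(20) = r_corr · 20^0.813
  D(20) = 7.505 × 20^0.813 = 7.505 × 11.42 = 85.72 μm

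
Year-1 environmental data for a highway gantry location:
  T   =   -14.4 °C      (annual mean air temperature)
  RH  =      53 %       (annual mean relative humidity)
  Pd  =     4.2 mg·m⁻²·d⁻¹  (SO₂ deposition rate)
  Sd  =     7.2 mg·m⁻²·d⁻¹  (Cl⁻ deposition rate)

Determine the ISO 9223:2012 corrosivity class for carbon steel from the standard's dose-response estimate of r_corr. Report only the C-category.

carbon steel: T≤10 °C ⇒ hinge +0.150·(-14.4−10) = -3.6600
  sulphur-dioxide contribution → 0.2773 μm/a
  chloride contribution → 1.121 μm/a
  ⇒ r_corr(carbon steel) = 1.398 μm/a
ISO 9223 Table 2 (carbon steel): 1.3 < 1.4 ≤ 25 μm/a ⇒ C2

C2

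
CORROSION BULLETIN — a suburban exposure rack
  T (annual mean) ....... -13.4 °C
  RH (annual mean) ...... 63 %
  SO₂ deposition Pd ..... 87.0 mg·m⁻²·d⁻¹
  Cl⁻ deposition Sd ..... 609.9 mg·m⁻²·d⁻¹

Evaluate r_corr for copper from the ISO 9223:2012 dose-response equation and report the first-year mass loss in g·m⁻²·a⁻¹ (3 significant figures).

copper: f(T) = +0.126·(T−10) [T≤10 °C] = -2.9484
  SO₂ term: 0.0053·87.0^0.26·exp(0.059·63-2.9484) = 0.0365
  Cl⁻ term: 0.01025·609.9^0.27·exp(0.036·63+0.049·-13.4) = 0.2901
  r_corr = 0.0365 + 0.2901 = 0.3266 μm/a
Convert to mass loss: 0.3266 μm/a × 8.96 g/cm³ = 2.926 g·m⁻²·a⁻¹

r_corr = 2.93 g·m⁻²·a⁻¹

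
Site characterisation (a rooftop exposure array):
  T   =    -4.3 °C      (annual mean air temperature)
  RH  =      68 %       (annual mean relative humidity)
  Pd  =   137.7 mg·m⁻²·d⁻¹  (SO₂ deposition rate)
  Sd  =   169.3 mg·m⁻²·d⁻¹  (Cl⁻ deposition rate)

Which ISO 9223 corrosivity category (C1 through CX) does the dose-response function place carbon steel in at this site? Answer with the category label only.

C3

carbon steel: f(T) = +0.150·(T−10) [T≤10 °C] = -2.1450
  SO₂ term: 1.77·137.7^0.52·exp(0.02·68-2.1450) = 10.45
  Cl⁻ term: 0.102·169.3^0.62·exp(0.033·68+0.04·-4.3) = 19.51
  r_corr = 10.45 + 19.51 = 29.96 μm/a
ISO 9223 Table 2 (carbon steel): 25 < 30 ≤ 50 μm/a ⇒ C3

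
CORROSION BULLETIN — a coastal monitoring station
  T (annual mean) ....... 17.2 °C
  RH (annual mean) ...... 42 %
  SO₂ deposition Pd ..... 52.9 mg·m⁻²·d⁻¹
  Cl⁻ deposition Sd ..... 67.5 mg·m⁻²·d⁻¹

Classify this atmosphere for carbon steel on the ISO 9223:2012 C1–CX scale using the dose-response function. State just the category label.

carbon steel: f(T) = -0.054·(T−10) [T>10 °C] = -0.3888
  SO₂ term: 1.77·52.9^0.52·exp(0.02·42-0.3888) = 21.88
  Cl⁻ term: 0.102·67.5^0.62·exp(0.033·42+0.04·17.2) = 11.05
  r_corr = 21.88 + 11.05 = 32.94 μm/a
Category bounds: 25…50 μm/a bracket r_corr ⇒ C3

C3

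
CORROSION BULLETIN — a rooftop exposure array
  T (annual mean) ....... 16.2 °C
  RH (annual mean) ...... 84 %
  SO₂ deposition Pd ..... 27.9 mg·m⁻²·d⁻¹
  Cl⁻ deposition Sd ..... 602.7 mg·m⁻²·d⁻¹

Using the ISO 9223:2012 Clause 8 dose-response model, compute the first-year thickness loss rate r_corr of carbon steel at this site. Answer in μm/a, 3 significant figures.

r_corr = 203 μm/a

carbon steel: T>10 °C ⇒ hinge -0.054·(16.2−10) = -0.3348
  SO₂ term: 1.77·27.9^0.52·exp(0.02·84-0.3348) = 38.36
  Sd branch = 0.102·Sd^0.62·e^(0.033·RH+0.04·T) = 165 μm/a
  r_corr = 38.36 + 165 = 203.4 μm/a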